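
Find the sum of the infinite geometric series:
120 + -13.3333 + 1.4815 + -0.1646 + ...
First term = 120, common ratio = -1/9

For |r| < 1, S = a / (1 - r)
S = 120 / (1 - (-1/9))
S = 120 / (10/9)
S = 108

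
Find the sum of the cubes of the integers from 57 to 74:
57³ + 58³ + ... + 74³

Use ∑_{k=1}^{n} k³ = [n(n+1)/2]², then subtract the first 56 terms.
∑_{k=1}^{74} k³ = [74×75/2]² = 2775² = 7700625
∑_{k=1}^{56} k³ = [56×57/2]² = 1596² = 2547216
∑_{k=57}^{74} k³ = 7700625 - 2547216 = 5153409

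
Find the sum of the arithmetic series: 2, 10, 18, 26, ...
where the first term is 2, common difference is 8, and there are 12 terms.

Sₙ = n/2 × (first + last)
Last term = a + (n-1)d = 2 + (12-1)×8 = 90
S_12 = 12/2 × (2 + 90)
S_12 = 12/2 × 92 = 552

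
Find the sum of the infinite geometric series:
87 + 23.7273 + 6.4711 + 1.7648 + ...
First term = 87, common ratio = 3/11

For |r| < 1, S = a / (1 - r)
S = 87 / (1 - (3/11))
S = 87 / (8/11)
S = 957/8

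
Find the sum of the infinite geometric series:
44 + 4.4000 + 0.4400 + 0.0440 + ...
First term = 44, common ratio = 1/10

For |r| < 1, S = a / (1 - r)
S = 44 / (1 - (1/10))
S = 44 / (9/10)
S = 440/9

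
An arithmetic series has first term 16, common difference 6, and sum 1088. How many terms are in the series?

Using S = n/2 × [2a + (n-1)d]
1088 = n/2 × [2(16) + (n-1)(6)]
1088 = n/2 × [32 + 6n - 6]
2176 = n × [26 + 6n]
6n² + (26)n - 2176 = 0
Discriminant: Δ = (26)² - 4(6)(-2176) = 676 + 52224 = 52900
√Δ = 230
n = [-(26) + √Δ] / (2·6) = (-26 + 230) / 12 = 204 / 12 = 17
(The negative root is discarded since n must be a positive integer.)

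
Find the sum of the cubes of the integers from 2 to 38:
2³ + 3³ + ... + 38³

Use ∑_{k=1}^{n} k³ = [n(n+1)/2]², then subtract the first 1 terms.
∑_{k=1}^{38} k³ = [38×39/2]² = 741² = 549081
∑_{k=1}^{1} k³ = [1×2/2]² = 1² = 1
∑_{k=2}^{38} k³ = 549081 - 1 = 549080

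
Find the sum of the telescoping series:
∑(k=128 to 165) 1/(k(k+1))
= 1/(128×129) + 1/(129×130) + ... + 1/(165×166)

Partial fractions: 1/(k(k+1)) = 1/k - 1/(k+1)
The series telescopes:
= (1/128 - 1/129) + (1/129 - 1/130) + ... + (1/165 - 1/166)
= 1/128 - 1/166
= 19/10624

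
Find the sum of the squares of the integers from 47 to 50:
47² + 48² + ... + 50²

Use ∑_{k=1}^{n} k² = n(n+1)(2n+1)/6, then subtract the first 46 terms.
∑_{k=1}^{50} k² = 50×51×101/6 = 42925
∑_{k=1}^{46} k² = 46×47×93/6 = 33511
∑_{k=47}^{50} k² = 42925 - 33511 = 9414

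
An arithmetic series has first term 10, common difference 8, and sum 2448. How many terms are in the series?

Using S = n/2 × [2a + (n-1)d]
2448 = n/2 × [2(10) + (n-1)(8)]
2448 = n/2 × [20 + 8n - 8]
4896 = n × [12 + 8n]
8n² + (12)n - 4896 = 0
Discriminant: Δ = (12)² - 4(8)(-4896) = 144 + 156672 = 156816
√Δ = 396
n = [-(12) + √Δ] / (2·8) = (-12 + 396) / 16 = 384 / 16 = 24
(The negative root is discarded since n must be a positive integer.)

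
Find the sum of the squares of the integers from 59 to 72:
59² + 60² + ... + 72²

Use ∑_{k=1}^{n} k² = n(n+1)(2n+1)/6, then subtract the first 58 terms.
∑_{k=1}^{72} k² = 72×73×145/6 = 127020
∑_{k=1}^{58} k² = 58×59×117/6 = 66729
∑_{k=59}^{72} k² = 127020 - 66729 = 60291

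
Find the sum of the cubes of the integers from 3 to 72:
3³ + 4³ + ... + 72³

Use ∑_{k=1}^{n} k³ = [n(n+1)/2]², then subtract the first 2 terms.
∑_{k=1}^{72} k³ = [72×73/2]² = 2628² = 6906384
∑_{k=1}^{2} k³ = [2×3/2]² = 3² = 9
∑_{k=3}^{72} k³ = 6906384 - 9 = 6906375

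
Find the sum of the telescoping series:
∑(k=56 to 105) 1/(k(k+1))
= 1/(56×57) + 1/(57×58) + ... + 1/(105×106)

Partial fractions: 1/(k(k+1)) = 1/k - 1/(k+1)
The series telescopes:
= (1/56 - 1/57) + (1/57 - 1/58) + ... + (1/105 - 1/106)
= 1/56 - 1/106
= 25/2968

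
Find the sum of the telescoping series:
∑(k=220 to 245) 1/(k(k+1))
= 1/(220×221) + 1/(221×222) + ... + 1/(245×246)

Partial fractions: 1/(k(k+1)) = 1/k - 1/(k+1)
The series telescopes:
= (1/220 - 1/221) + (1/221 - 1/222) + ... + (1/245 - 1/246)
= 1/220 - 1/246
= 13/27060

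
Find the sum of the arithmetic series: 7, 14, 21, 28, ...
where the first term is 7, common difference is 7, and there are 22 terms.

Sₙ = n/2 × (first + last)
Last term = a + (n-1)d = 7 + (22-1)×7 = 154
S_22 = 22/2 × (7 + 154)
S_22 = 22/2 × 161 = 1771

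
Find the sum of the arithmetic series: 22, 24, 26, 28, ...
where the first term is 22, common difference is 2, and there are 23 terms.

Sₙ = n/2 × (first + last)
Last term = a + (n-1)d = 22 + (23-1)×2 = 66
S_23 = 23/2 × (22 + 66)
S_23 = 23/2 × 88 = 1012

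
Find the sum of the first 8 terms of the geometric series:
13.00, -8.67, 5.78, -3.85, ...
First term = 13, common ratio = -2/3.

Sₙ = a(1 - rⁿ) / (1 - r)
S_8 = 13(1 - (-2/3)^8) / (1 - (-2/3))
S_8 = 13(1 - (256/6561)) / (5/3)
S_8 = 16393/2187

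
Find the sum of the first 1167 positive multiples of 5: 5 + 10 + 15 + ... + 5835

Factor out 5: = 5(1 + 2 + ... + 1167) = 5 × n(n+1)/2
= 5 × 1167×1168/2
= 5 × 681528
= 3407640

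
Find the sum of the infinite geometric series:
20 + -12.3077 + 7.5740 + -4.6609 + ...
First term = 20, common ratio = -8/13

For |r| < 1, S = a / (1 - r)
S = 20 / (1 - (-8/13))
S = 20 / (21/13)
S = 260/21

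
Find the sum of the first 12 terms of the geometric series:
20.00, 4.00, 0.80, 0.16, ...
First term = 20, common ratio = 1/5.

Sₙ = a(1 - rⁿ) / (1 - r)
S_12 = 20(1 - (1/5)^12) / (1 - (1/5))
S_12 = 20(1 - (1/244140625)) / (4/5)
S_12 = 244140624/9765625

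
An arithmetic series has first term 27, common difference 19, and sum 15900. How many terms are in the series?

Using S = n/2 × [2a + (n-1)d]
15900 = n/2 × [2(27) + (n-1)(19)]
15900 = n/2 × [54 + 19n - 19]
31800 = n × [35 + 19n]
19n² + (35)n - 31800 = 0
Discriminant: Δ = (35)² - 4(19)(-31800) = 1225 + 2416800 = 2418025
√Δ = 1555
n = [-(35) + √Δ] / (2·19) = (-35 + 1555) / 38 = 1520 / 38 = 40
(The negative root is discarded since n must be a positive integer.)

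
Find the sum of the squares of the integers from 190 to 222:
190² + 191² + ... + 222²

Use ∑_{k=1}^{n} k² = n(n+1)(2n+1)/6, then subtract the first 189 terms.
∑_{k=1}^{222} k² = 222×223×445/6 = 3671695
∑_{k=1}^{189} k² = 189×190×379/6 = 2268315
∑_{k=190}^{222} k² = 3671695 - 2268315 = 1403380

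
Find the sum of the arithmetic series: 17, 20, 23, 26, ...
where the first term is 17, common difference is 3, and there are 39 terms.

Sₙ = n/2 × (first + last)
Last term = a + (n-1)d = 17 + (39-1)×3 = 131
S_39 = 39/2 × (17 + 131)
S_39 = 39/2 × 148 = 2886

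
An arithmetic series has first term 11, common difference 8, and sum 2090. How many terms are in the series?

Using S = n/2 × [2a + (n-1)d]
2090 = n/2 × [2(11) + (n-1)(8)]
2090 = n/2 × [22 + 8n - 8]
4180 = n × [14 + 8n]
8n² + (14)n - 4180 = 0
Discriminant: Δ = (14)² - 4(8)(-4180) = 196 + 133760 = 133956
√Δ = 366
n = [-(14) + √Δ] / (2·8) = (-14 + 366) / 16 = 352 / 16 = 22
(The negative root is discarded since n must be a positive integer.)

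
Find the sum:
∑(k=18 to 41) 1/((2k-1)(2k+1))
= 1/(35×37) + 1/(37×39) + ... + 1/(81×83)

Partial fractions: 1/((2k-1)(2k+1)) = (1/2)[1/(2k-1) - 1/(2k+1)]
The series telescopes:
= (1/2)[1/35 - 1/83]
= 24/2905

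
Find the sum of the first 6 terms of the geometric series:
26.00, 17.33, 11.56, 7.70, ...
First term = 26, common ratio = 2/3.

Sₙ = a(1 - rⁿ) / (1 - r)
S_6 = 26(1 - (2/3)^6) / (1 - (2/3))
S_6 = 26(1 - (64/729)) / (1/3)
S_6 = 17290/243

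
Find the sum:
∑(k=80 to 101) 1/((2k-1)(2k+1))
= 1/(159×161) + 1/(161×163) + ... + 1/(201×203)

Partial fractions: 1/((2k-1)(2k+1)) = (1/2)[1/(2k-1) - 1/(2k+1)]
The series telescopes:
= (1/2)[1/159 - 1/203]
= 22/32277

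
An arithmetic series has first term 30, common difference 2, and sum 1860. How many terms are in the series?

Using S = n/2 × [2a + (n-1)d]
1860 = n/2 × [2(30) + (n-1)(2)]
1860 = n/2 × [60 + 2n - 2]
3720 = n × [58 + 2n]
2n² + (58)n - 3720 = 0
Discriminant: Δ = (58)² - 4(2)(-3720) = 3364 + 29760 = 33124
√Δ = 182
n = [-(58) + √Δ] / (2·2) = (-58 + 182) / 4 = 124 / 4 = 31
(The negative root is discarded since n must be a positive integer.)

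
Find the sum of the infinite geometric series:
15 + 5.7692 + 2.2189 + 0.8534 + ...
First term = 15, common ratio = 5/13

For |r| < 1, S = a / (1 - r)
S = 15 / (1 - (5/13))
S = 15 / (8/13)
S = 195/8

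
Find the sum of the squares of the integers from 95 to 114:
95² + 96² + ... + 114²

Use ∑_{k=1}^{n} k² = n(n+1)(2n+1)/6, then subtract the first 94 terms.
∑_{k=1}^{114} k² = 114×115×229/6 = 500365
∑_{k=1}^{94} k² = 94×95×189/6 = 281295
∑_{k=95}^{114} k² = 500365 - 281295 = 219070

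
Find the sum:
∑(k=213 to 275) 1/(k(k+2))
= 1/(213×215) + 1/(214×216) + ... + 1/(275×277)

Partial fractions: 1/(k(k+2)) = (1/2)[1/k - 1/(k+2)]
Telescoping leaves the first two and last two terms:
= (1/2)[1/213 + 1/214 - 1/276 - 1/277]
= 413231/387203896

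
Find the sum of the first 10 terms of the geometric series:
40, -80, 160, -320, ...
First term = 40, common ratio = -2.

Sₙ = a(1 - rⁿ) / (1 - r)
S_10 = 40(1 - (-2)^10) / (1 - (-2))
S_10 = 40(1 - 1024) / (3)
S_10 = -13640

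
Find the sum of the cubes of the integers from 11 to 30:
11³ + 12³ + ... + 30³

Use ∑_{k=1}^{n} k³ = [n(n+1)/2]², then subtract the first 10 terms.
∑_{k=1}^{30} k³ = [30×31/2]² = 465² = 216225
∑_{k=1}^{10} k³ = [10×11/2]² = 55² = 3025
∑_{k=11}^{30} k³ = 216225 - 3025 = 213200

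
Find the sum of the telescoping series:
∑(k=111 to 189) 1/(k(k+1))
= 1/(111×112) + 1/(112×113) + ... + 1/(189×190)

Partial fractions: 1/(k(k+1)) = 1/k - 1/(k+1)
The series telescopes:
= (1/111 - 1/112) + (1/112 - 1/113) + ... + (1/189 - 1/190)
= 1/111 - 1/190
= 79/21090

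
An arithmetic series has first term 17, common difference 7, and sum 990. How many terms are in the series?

Using S = n/2 × [2a + (n-1)d]
990 = n/2 × [2(17) + (n-1)(7)]
990 = n/2 × [34 + 7n - 7]
1980 = n × [27 + 7n]
7n² + (27)n - 1980 = 0
Discriminant: Δ = (27)² - 4(7)(-1980) = 729 + 55440 = 56169
√Δ = 237
n = [-(27) + √Δ] / (2·7) = (-27 + 237) / 14 = 210 / 14 = 15
(The negative root is discarded since n must be a positive integer.)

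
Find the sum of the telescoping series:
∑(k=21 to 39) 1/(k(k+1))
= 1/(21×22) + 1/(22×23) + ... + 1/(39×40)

Partial fractions: 1/(k(k+1)) = 1/k - 1/(k+1)
The series telescopes:
= (1/21 - 1/22) + (1/22 - 1/23) + ... + (1/39 - 1/40)
= 1/21 - 1/40
= 19/840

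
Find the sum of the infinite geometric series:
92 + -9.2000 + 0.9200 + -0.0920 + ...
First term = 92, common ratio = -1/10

For |r| < 1, S = a / (1 - r)
S = 92 / (1 - (-1/10))
S = 92 / (11/10)
S = 920/11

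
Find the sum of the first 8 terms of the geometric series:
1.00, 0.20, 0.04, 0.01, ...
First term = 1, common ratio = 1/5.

Sₙ = a(1 - rⁿ) / (1 - r)
S_8 = 1(1 - (1/5)^8) / (1 - (1/5))
S_8 = 1(1 - (1/390625)) / (4/5)
S_8 = 97656/78125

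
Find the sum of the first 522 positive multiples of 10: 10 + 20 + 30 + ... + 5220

Factor out 10: = 10(1 + 2 + ... + 522) = 10 × n(n+1)/2
= 10 × 522×523/2
= 10 × 136503
= 1365030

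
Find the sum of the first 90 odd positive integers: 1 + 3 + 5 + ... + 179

Sum of first n odd numbers = n²
= 90²
= 8100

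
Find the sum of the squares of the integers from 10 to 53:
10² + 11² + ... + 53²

Use ∑_{k=1}^{n} k² = n(n+1)(2n+1)/6, then subtract the first 9 terms.
∑_{k=1}^{53} k² = 53×54×107/6 = 51039
∑_{k=1}^{9} k² = 9×10×19/6 = 285
∑_{k=10}^{53} k² = 51039 - 285 = 50754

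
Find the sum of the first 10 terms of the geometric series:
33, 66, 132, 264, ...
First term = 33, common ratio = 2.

Sₙ = a(1 - rⁿ) / (1 - r)
S_10 = 33(1 - 2^10) / (1 - 2)
S_10 = 33(1 - 1024) / (-1)
S_10 = 33759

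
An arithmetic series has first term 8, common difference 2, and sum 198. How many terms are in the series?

Using S = n/2 × [2a + (n-1)d]
198 = n/2 × [2(8) + (n-1)(2)]
198 = n/2 × [16 + 2n - 2]
396 = n × [14 + 2n]
2n² + (14)n - 396 = 0
Discriminant: Δ = (14)² - 4(2)(-396) = 196 + 3168 = 3364
√Δ = 58
n = [-(14) + √Δ] / (2·2) = (-14 + 58) / 4 = 44 / 4 = 11
(The negative root is discarded since n must be a positive integer.)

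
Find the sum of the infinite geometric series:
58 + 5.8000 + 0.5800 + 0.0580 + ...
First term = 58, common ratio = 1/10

For |r| < 1, S = a / (1 - r)
S = 58 / (1 - (1/10))
S = 58 / (9/10)
S = 580/9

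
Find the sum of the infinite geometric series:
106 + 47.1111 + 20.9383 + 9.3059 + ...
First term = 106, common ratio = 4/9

For |r| < 1, S = a / (1 - r)
S = 106 / (1 - (4/9))
S = 106 / (5/9)
S = 954/5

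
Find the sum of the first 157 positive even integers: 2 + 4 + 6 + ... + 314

Sum of first n even numbers = n(n+1)
= 157×158
= 24806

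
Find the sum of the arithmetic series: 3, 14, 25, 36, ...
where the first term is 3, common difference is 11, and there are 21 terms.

Sₙ = n/2 × (first + last)
Last term = a + (n-1)d = 3 + (21-1)×11 = 223
S_21 = 21/2 × (3 + 223)
S_21 = 21/2 × 226 = 2373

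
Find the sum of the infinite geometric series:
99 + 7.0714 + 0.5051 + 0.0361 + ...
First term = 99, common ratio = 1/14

For |r| < 1, S = a / (1 - r)
S = 99 / (1 - (1/14))
S = 99 / (13/14)
S = 1386/13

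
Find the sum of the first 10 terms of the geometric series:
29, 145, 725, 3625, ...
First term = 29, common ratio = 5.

Sₙ = a(1 - rⁿ) / (1 - r)
S_10 = 29(1 - 5^10) / (1 - 5)
S_10 = 29(1 - 9765625) / (-4)
S_10 = 70800774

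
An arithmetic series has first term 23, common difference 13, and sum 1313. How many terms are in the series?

Using S = n/2 × [2a + (n-1)d]
1313 = n/2 × [2(23) + (n-1)(13)]
1313 = n/2 × [46 + 13n - 13]
2626 = n × [33 + 13n]
13n² + (33)n - 2626 = 0
Discriminant: Δ = (33)² - 4(13)(-2626) = 1089 + 136552 = 137641
√Δ = 371
n = [-(33) + √Δ] / (2·13) = (-33 + 371) / 26 = 338 / 26 = 13
(The negative root is discarded since n must be a positive integer.)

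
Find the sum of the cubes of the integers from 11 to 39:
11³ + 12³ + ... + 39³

Use ∑_{k=1}^{n} k³ = [n(n+1)/2]², then subtract the first 10 terms.
∑_{k=1}^{39} k³ = [39×40/2]² = 780² = 608400
∑_{k=1}^{10} k³ = [10×11/2]² = 55² = 3025
∑_{k=11}^{39} k³ = 608400 - 3025 = 605375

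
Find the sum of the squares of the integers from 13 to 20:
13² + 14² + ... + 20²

Use ∑_{k=1}^{n} k² = n(n+1)(2n+1)/6, then subtract the first 12 terms.
∑_{k=1}^{20} k² = 20×21×41/6 = 2870
∑_{k=1}^{12} k² = 12×13×25/6 = 650
∑_{k=13}^{20} k² = 2870 - 650 = 2220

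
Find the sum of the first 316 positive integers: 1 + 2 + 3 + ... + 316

Formula: ∑k = n(n+1)/2
= 316×317/2
= 100172/2
= 50086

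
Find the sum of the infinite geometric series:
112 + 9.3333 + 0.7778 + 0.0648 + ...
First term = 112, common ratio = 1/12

For |r| < 1, S = a / (1 - r)
S = 112 / (1 - (1/12))
S = 112 / (11/12)
S = 1344/11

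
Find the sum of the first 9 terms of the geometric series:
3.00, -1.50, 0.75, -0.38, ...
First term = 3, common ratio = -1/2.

Sₙ = a(1 - rⁿ) / (1 - r)
S_9 = 3(1 - (-1/2)^9) / (1 - (-1/2))
S_9 = 3(1 - (-1/512)) / (3/2)
S_9 = 513/256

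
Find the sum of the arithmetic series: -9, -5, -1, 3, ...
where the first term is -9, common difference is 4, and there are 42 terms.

Sₙ = n/2 × (first + last)
Last term = a + (n-1)d = -9 + (42-1)×4 = 155
S_42 = 42/2 × (-9 + 155)
S_42 = 42/2 × 146 = 3066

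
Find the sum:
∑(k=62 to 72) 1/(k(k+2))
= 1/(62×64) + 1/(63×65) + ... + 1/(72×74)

Partial fractions: 1/(k(k+2)) = (1/2)[1/k - 1/(k+2)]
Telescoping leaves the first two and last two terms:
= (1/2)[1/62 + 1/63 - 1/73 - 1/74]
= 25267/10550106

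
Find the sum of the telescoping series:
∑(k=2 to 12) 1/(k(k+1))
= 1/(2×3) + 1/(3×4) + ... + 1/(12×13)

Partial fractions: 1/(k(k+1)) = 1/k - 1/(k+1)
The series telescopes:
= (1/2 - 1/3) + (1/3 - 1/4) + ... + (1/12 - 1/13)
= 1/2 - 1/13
= 11/26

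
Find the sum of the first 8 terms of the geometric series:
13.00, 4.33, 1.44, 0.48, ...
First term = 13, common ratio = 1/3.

Sₙ = a(1 - rⁿ) / (1 - r)
S_8 = 13(1 - (1/3)^8) / (1 - (1/3))
S_8 = 13(1 - (1/6561)) / (2/3)
S_8 = 42640/2187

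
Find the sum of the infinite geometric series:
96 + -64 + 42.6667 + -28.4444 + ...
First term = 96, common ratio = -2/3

For |r| < 1, S = a / (1 - r)
S = 96 / (1 - (-2/3))
S = 96 / (5/3)
S = 288/5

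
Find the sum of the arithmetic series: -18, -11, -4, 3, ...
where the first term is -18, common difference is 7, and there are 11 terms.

Sₙ = n/2 × (first + last)
Last term = a + (n-1)d = -18 + (11-1)×7 = 52
S_11 = 11/2 × (-18 + 52)
S_11 = 11/2 × 34 = 187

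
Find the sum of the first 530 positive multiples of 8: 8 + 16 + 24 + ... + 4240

Factor out 8: = 8(1 + 2 + ... + 530) = 8 × n(n+1)/2
= 8 × 530×531/2
= 8 × 140715
= 1125720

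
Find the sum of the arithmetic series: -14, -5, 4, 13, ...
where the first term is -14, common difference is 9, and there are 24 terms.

Sₙ = n/2 × (first + last)
Last term = a + (n-1)d = -14 + (24-1)×9 = 193
S_24 = 24/2 × (-14 + 193)
S_24 = 24/2 × 179 = 2148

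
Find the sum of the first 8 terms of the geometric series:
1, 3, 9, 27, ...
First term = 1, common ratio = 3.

Sₙ = a(1 - rⁿ) / (1 - r)
S_8 = 1(1 - 3^8) / (1 - 3)
S_8 = 1(1 - 6561) / (-2)
S_8 = 3280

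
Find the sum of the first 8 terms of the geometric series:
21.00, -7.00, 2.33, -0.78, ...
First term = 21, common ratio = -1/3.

Sₙ = a(1 - rⁿ) / (1 - r)
S_8 = 21(1 - (-1/3)^8) / (1 - (-1/3))
S_8 = 21(1 - (1/6561)) / (4/3)
S_8 = 11480/729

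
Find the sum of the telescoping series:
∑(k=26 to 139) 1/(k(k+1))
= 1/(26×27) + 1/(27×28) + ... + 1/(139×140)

Partial fractions: 1/(k(k+1)) = 1/k - 1/(k+1)
The series telescopes:
= (1/26 - 1/27) + (1/27 - 1/28) + ... + (1/139 - 1/140)
= 1/26 - 1/140
= 57/1820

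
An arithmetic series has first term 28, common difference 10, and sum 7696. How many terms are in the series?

Using S = n/2 × [2a + (n-1)d]
7696 = n/2 × [2(28) + (n-1)(10)]
7696 = n/2 × [56 + 10n - 10]
15392 = n × [46 + 10n]
10n² + (46)n - 15392 = 0
Discriminant: Δ = (46)² - 4(10)(-15392) = 2116 + 615680 = 617796
√Δ = 786
n = [-(46) + √Δ] / (2·10) = (-46 + 786) / 20 = 740 / 20 = 37
(The negative root is discarded since n must be a positive integer.)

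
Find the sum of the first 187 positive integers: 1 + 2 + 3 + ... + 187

Formula: ∑k = n(n+1)/2
= 187×188/2
= 35156/2
= 17578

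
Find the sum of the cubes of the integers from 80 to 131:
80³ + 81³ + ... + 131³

Use ∑_{k=1}^{n} k³ = [n(n+1)/2]², then subtract the first 79 terms.
∑_{k=1}^{131} k³ = [131×132/2]² = 8646² = 74753316
∑_{k=1}^{79} k³ = [79×80/2]² = 3160² = 9985600
∑_{k=80}^{131} k³ = 74753316 - 9985600 = 64767716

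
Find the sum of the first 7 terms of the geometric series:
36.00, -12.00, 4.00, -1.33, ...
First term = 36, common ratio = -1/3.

Sₙ = a(1 - rⁿ) / (1 - r)
S_7 = 36(1 - (-1/3)^7) / (1 - (-1/3))
S_7 = 36(1 - (-1/2187)) / (4/3)
S_7 = 2188/81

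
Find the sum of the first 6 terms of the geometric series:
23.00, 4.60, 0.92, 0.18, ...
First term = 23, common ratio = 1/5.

Sₙ = a(1 - rⁿ) / (1 - r)
S_6 = 23(1 - (1/5)^6) / (1 - (1/5))
S_6 = 23(1 - (1/15625)) / (4/5)
S_6 = 89838/3125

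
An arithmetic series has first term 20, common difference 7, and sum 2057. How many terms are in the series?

Using S = n/2 × [2a + (n-1)d]
2057 = n/2 × [2(20) + (n-1)(7)]
2057 = n/2 × [40 + 7n - 7]
4114 = n × [33 + 7n]
7n² + (33)n - 4114 = 0
Discriminant: Δ = (33)² - 4(7)(-4114) = 1089 + 115192 = 116281
√Δ = 341
n = [-(33) + √Δ] / (2·7) = (-33 + 341) / 14 = 308 / 14 = 22
(The negative root is discarded since n must be a positive integer.)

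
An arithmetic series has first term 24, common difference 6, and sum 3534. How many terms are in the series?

Using S = n/2 × [2a + (n-1)d]
3534 = n/2 × [2(24) + (n-1)(6)]
3534 = n/2 × [48 + 6n - 6]
7068 = n × [42 + 6n]
6n² + (42)n - 7068 = 0
Discriminant: Δ = (42)² - 4(6)(-7068) = 1764 + 169632 = 171396
√Δ = 414
n = [-(42) + √Δ] / (2·6) = (-42 + 414) / 12 = 372 / 12 = 31
(The negative root is discarded since n must be a positive integer.)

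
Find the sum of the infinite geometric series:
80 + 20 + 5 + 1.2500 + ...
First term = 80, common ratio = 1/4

For |r| < 1, S = a / (1 - r)
S = 80 / (1 - (1/4))
S = 80 / (3/4)
S = 320/3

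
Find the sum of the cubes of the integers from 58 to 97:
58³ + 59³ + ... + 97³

Use ∑_{k=1}^{n} k³ = [n(n+1)/2]², then subtract the first 57 terms.
∑_{k=1}^{97} k³ = [97×98/2]² = 4753² = 22591009
∑_{k=1}^{57} k³ = [57×58/2]² = 1653² = 2732409
∑_{k=58}^{97} k³ = 22591009 - 2732409 = 19858600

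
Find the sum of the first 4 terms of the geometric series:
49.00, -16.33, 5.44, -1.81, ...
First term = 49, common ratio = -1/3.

Sₙ = a(1 - rⁿ) / (1 - r)
S_4 = 49(1 - (-1/3)^4) / (1 - (-1/3))
S_4 = 49(1 - (1/81)) / (4/3)
S_4 = 980/27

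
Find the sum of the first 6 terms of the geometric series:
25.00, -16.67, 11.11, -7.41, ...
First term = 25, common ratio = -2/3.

Sₙ = a(1 - rⁿ) / (1 - r)
S_6 = 25(1 - (-2/3)^6) / (1 - (-2/3))
S_6 = 25(1 - (64/729)) / (5/3)
S_6 = 3325/243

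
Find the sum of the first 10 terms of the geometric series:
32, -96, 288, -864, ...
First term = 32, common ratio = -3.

Sₙ = a(1 - rⁿ) / (1 - r)
S_10 = 32(1 - (-3)^10) / (1 - (-3))
S_10 = 32(1 - 59049) / (4)
S_10 = -472384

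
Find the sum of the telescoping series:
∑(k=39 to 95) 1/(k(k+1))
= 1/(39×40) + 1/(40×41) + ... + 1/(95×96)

Partial fractions: 1/(k(k+1)) = 1/k - 1/(k+1)
The series telescopes:
= (1/39 - 1/40) + (1/40 - 1/41) + ... + (1/95 - 1/96)
= 1/39 - 1/96
= 19/1248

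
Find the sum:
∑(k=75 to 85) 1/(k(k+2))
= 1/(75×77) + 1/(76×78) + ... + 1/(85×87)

Partial fractions: 1/(k(k+2)) = (1/2)[1/k - 1/(k+2)]
Telescoping leaves the first two and last two terms:
= (1/2)[1/75 + 1/76 - 1/86 - 1/87]
= 23947/14215800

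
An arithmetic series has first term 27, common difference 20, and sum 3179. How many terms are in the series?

Using S = n/2 × [2a + (n-1)d]
3179 = n/2 × [2(27) + (n-1)(20)]
3179 = n/2 × [54 + 20n - 20]
6358 = n × [34 + 20n]
20n² + (34)n - 6358 = 0
Discriminant: Δ = (34)² - 4(20)(-6358) = 1156 + 508640 = 509796
√Δ = 714
n = [-(34) + √Δ] / (2·20) = (-34 + 714) / 40 = 680 / 40 = 17
(The negative root is discarded since n must be a positive integer.)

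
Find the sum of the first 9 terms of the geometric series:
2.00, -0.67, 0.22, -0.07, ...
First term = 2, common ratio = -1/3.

Sₙ = a(1 - rⁿ) / (1 - r)
S_9 = 2(1 - (-1/3)^9) / (1 - (-1/3))
S_9 = 2(1 - (-1/19683)) / (4/3)
S_9 = 9842/6561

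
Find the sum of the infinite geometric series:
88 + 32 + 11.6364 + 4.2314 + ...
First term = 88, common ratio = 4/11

For |r| < 1, S = a / (1 - r)
S = 88 / (1 - (4/11))
S = 88 / (7/11)
S = 968/7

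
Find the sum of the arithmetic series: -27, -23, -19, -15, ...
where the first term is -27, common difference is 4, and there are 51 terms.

Sₙ = n/2 × (first + last)
Last term = a + (n-1)d = -27 + (51-1)×4 = 173
S_51 = 51/2 × (-27 + 173)
S_51 = 51/2 × 146 = 3723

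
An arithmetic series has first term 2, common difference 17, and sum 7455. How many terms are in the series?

Using S = n/2 × [2a + (n-1)d]
7455 = n/2 × [2(2) + (n-1)(17)]
7455 = n/2 × [4 + 17n - 17]
14910 = n × [-13 + 17n]
17n² + (-13)n - 14910 = 0
Discriminant: Δ = (-13)² - 4(17)(-14910) = 169 + 1013880 = 1014049
√Δ = 1007
n = [-(-13) + √Δ] / (2·17) = (13 + 1007) / 34 = 1020 / 34 = 30
(The negative root is discarded since n must be a positive integer.)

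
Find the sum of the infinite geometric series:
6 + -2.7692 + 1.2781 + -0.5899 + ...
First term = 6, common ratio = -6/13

For |r| < 1, S = a / (1 - r)
S = 6 / (1 - (-6/13))
S = 6 / (19/13)
S = 78/19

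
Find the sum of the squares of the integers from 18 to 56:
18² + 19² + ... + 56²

Use ∑_{k=1}^{n} k² = n(n+1)(2n+1)/6, then subtract the first 17 terms.
∑_{k=1}^{56} k² = 56×57×113/6 = 60116
∑_{k=1}^{17} k² = 17×18×35/6 = 1785
∑_{k=18}^{56} k² = 60116 - 1785 = 58331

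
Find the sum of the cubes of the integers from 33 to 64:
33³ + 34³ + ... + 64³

Use ∑_{k=1}^{n} k³ = [n(n+1)/2]², then subtract the first 32 terms.
∑_{k=1}^{64} k³ = [64×65/2]² = 2080² = 4326400
∑_{k=1}^{32} k³ = [32×33/2]² = 528² = 278784
∑_{k=33}^{64} k³ = 4326400 - 278784 = 4047616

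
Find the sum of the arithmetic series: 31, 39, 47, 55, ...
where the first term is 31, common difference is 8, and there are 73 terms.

Sₙ = n/2 × (first + last)
Last term = a + (n-1)d = 31 + (73-1)×8 = 607
S_73 = 73/2 × (31 + 607)
S_73 = 73/2 × 638 = 23287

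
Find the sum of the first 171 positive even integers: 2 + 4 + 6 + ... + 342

Sum of first n even numbers = n(n+1)
= 171×172
= 29412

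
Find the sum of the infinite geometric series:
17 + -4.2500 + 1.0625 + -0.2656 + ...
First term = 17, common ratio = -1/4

For |r| < 1, S = a / (1 - r)
S = 17 / (1 - (-1/4))
S = 17 / (5/4)
S = 68/5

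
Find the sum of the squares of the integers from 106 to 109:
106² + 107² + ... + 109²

Use ∑_{k=1}^{n} k² = n(n+1)(2n+1)/6, then subtract the first 105 terms.
∑_{k=1}^{109} k² = 109×110×219/6 = 437635
∑_{k=1}^{105} k² = 105×106×211/6 = 391405
∑_{k=106}^{109} k² = 437635 - 391405 = 46230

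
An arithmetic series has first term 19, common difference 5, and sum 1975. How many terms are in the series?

Using S = n/2 × [2a + (n-1)d]
1975 = n/2 × [2(19) + (n-1)(5)]
1975 = n/2 × [38 + 5n - 5]
3950 = n × [33 + 5n]
5n² + (33)n - 3950 = 0
Discriminant: Δ = (33)² - 4(5)(-3950) = 1089 + 79000 = 80089
√Δ = 283
n = [-(33) + √Δ] / (2·5) = (-33 + 283) / 10 = 250 / 10 = 25
(The negative root is discarded since n must be a positive integer.)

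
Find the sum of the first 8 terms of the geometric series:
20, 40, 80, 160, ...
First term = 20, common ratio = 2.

Sₙ = a(1 - rⁿ) / (1 - r)
S_8 = 20(1 - 2^8) / (1 - 2)
S_8 = 20(1 - 256) / (-1)
S_8 = 5100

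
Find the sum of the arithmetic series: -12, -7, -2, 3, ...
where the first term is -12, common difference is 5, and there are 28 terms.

Sₙ = n/2 × (first + last)
Last term = a + (n-1)d = -12 + (28-1)×5 = 123
S_28 = 28/2 × (-12 + 123)
S_28 = 28/2 × 111 = 1554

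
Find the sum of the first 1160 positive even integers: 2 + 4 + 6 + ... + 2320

Sum of first n even numbers = n(n+1)
= 1160×1161
= 1346760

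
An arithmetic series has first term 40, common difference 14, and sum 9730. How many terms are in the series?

Using S = n/2 × [2a + (n-1)d]
9730 = n/2 × [2(40) + (n-1)(14)]
9730 = n/2 × [80 + 14n - 14]
19460 = n × [66 + 14n]
14n² + (66)n - 19460 = 0
Discriminant: Δ = (66)² - 4(14)(-19460) = 4356 + 1089760 = 1094116
√Δ = 1046
n = [-(66) + √Δ] / (2·14) = (-66 + 1046) / 28 = 980 / 28 = 35
(The negative root is discarded since n must be a positive integer.)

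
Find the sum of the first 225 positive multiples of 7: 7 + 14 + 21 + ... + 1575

Factor out 7: = 7(1 + 2 + ... + 225) = 7 × n(n+1)/2
= 7 × 225×226/2
= 7 × 25425
= 177975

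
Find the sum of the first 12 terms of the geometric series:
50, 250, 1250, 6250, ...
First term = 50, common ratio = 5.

Sₙ = a(1 - rⁿ) / (1 - r)
S_12 = 50(1 - 5^12) / (1 - 5)
S_12 = 50(1 - 244140625) / (-4)
S_12 = 3051757800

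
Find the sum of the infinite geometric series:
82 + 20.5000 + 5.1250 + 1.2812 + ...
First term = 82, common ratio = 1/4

For |r| < 1, S = a / (1 - r)
S = 82 / (1 - (1/4))
S = 82 / (3/4)
S = 328/3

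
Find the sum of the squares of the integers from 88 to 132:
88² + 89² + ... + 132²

Use ∑_{k=1}^{n} k² = n(n+1)(2n+1)/6, then subtract the first 87 terms.
∑_{k=1}^{132} k² = 132×133×265/6 = 775390
∑_{k=1}^{87} k² = 87×88×175/6 = 223300
∑_{k=88}^{132} k² = 775390 - 223300 = 552090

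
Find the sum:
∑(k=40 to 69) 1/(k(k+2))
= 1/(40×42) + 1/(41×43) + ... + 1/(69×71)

Partial fractions: 1/(k(k+2)) = (1/2)[1/k - 1/(k+2)]
Telescoping leaves the first two and last two terms:
= (1/2)[1/40 + 1/41 - 1/70 - 1/71]
= 17133/1630160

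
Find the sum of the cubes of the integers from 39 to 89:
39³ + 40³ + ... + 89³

Use ∑_{k=1}^{n} k³ = [n(n+1)/2]², then subtract the first 38 terms.
∑_{k=1}^{89} k³ = [89×90/2]² = 4005² = 16040025
∑_{k=1}^{38} k³ = [38×39/2]² = 741² = 549081
∑_{k=39}^{89} k³ = 16040025 - 549081 = 15490944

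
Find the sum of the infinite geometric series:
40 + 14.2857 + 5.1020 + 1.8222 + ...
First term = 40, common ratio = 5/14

For |r| < 1, S = a / (1 - r)
S = 40 / (1 - (5/14))
S = 40 / (9/14)
S = 560/9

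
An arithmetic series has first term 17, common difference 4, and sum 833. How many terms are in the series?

Using S = n/2 × [2a + (n-1)d]
833 = n/2 × [2(17) + (n-1)(4)]
833 = n/2 × [34 + 4n - 4]
1666 = n × [30 + 4n]
4n² + (30)n - 1666 = 0
Discriminant: Δ = (30)² - 4(4)(-1666) = 900 + 26656 = 27556
√Δ = 166
n = [-(30) + √Δ] / (2·4) = (-30 + 166) / 8 = 136 / 8 = 17
(The negative root is discarded since n must be a positive integer.)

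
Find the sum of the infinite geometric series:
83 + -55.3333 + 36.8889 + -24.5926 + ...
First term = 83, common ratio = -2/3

For |r| < 1, S = a / (1 - r)
S = 83 / (1 - (-2/3))
S = 83 / (5/3)
S = 249/5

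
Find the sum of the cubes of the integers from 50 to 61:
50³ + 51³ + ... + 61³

Use ∑_{k=1}^{n} k³ = [n(n+1)/2]², then subtract the first 49 terms.
∑_{k=1}^{61} k³ = [61×62/2]² = 1891² = 3575881
∑_{k=1}^{49} k³ = [49×50/2]² = 1225² = 1500625
∑_{k=50}^{61} k³ = 3575881 - 1500625 = 2075256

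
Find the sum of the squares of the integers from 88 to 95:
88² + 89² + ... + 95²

Use ∑_{k=1}^{n} k² = n(n+1)(2n+1)/6, then subtract the first 87 terms.
∑_{k=1}^{95} k² = 95×96×191/6 = 290320
∑_{k=1}^{87} k² = 87×88×175/6 = 223300
∑_{k=88}^{95} k² = 290320 - 223300 = 67020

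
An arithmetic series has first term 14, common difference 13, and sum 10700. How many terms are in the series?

Using S = n/2 × [2a + (n-1)d]
10700 = n/2 × [2(14) + (n-1)(13)]
10700 = n/2 × [28 + 13n - 13]
21400 = n × [15 + 13n]
13n² + (15)n - 21400 = 0
Discriminant: Δ = (15)² - 4(13)(-21400) = 225 + 1112800 = 1113025
√Δ = 1055
n = [-(15) + √Δ] / (2·13) = (-15 + 1055) / 26 = 1040 / 26 = 40
(The negative root is discarded since n must be a positive integer.)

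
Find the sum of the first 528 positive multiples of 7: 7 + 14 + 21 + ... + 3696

Factor out 7: = 7(1 + 2 + ... + 528) = 7 × n(n+1)/2
= 7 × 528×529/2
= 7 × 139656
= 977592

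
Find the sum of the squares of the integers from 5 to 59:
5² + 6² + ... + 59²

Use ∑_{k=1}^{n} k² = n(n+1)(2n+1)/6, then subtract the first 4 terms.
∑_{k=1}^{59} k² = 59×60×119/6 = 70210
∑_{k=1}^{4} k² = 4×5×9/6 = 30
∑_{k=5}^{59} k² = 70210 - 30 = 70180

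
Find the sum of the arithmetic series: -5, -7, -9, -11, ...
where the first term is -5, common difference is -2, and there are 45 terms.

Sₙ = n/2 × (first + last)
Last term = a + (n-1)d = -5 + (45-1)×(-2) = -93
S_45 = 45/2 × (-5 + (-93))
S_45 = 45/2 × (-98) = -2205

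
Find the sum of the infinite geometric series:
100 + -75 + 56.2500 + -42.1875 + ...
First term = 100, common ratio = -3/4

For |r| < 1, S = a / (1 - r)
S = 100 / (1 - (-3/4))
S = 100 / (7/4)
S = 400/7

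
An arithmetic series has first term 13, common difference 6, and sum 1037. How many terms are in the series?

Using S = n/2 × [2a + (n-1)d]
1037 = n/2 × [2(13) + (n-1)(6)]
1037 = n/2 × [26 + 6n - 6]
2074 = n × [20 + 6n]
6n² + (20)n - 2074 = 0
Discriminant: Δ = (20)² - 4(6)(-2074) = 400 + 49776 = 50176
√Δ = 224
n = [-(20) + √Δ] / (2·6) = (-20 + 224) / 12 = 204 / 12 = 17
(The negative root is discarded since n must be a positive integer.)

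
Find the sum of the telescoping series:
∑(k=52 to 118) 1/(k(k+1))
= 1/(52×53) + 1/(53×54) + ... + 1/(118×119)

Partial fractions: 1/(k(k+1)) = 1/k - 1/(k+1)
The series telescopes:
= (1/52 - 1/53) + (1/53 - 1/54) + ... + (1/118 - 1/119)
= 1/52 - 1/119
= 67/6188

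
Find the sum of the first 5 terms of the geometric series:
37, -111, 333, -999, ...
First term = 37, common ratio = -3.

Sₙ = a(1 - rⁿ) / (1 - r)
S_5 = 37(1 - (-3)^5) / (1 - (-3))
S_5 = 37(1 - (-243)) / (4)
S_5 = 2257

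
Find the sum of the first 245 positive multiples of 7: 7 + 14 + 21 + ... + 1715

Factor out 7: = 7(1 + 2 + ... + 245) = 7 × n(n+1)/2
= 7 × 245×246/2
= 7 × 30135
= 210945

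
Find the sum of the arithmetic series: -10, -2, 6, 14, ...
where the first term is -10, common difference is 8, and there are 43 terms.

Sₙ = n/2 × (first + last)
Last term = a + (n-1)d = -10 + (43-1)×8 = 326
S_43 = 43/2 × (-10 + 326)
S_43 = 43/2 × 316 = 6794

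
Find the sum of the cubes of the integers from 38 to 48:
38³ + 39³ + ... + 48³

Use ∑_{k=1}^{n} k³ = [n(n+1)/2]², then subtract the first 37 terms.
∑_{k=1}^{48} k³ = [48×49/2]² = 1176² = 1382976
∑_{k=1}^{37} k³ = [37×38/2]² = 703² = 494209
∑_{k=38}^{48} k³ = 1382976 - 494209 = 888767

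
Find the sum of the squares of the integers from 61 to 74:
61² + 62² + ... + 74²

Use ∑_{k=1}^{n} k² = n(n+1)(2n+1)/6, then subtract the first 60 terms.
∑_{k=1}^{74} k² = 74×75×149/6 = 137825
∑_{k=1}^{60} k² = 60×61×121/6 = 73810
∑_{k=61}^{74} k² = 137825 - 73810 = 64015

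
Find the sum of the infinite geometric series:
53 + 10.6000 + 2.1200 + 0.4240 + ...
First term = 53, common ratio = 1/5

For |r| < 1, S = a / (1 - r)
S = 53 / (1 - (1/5))
S = 53 / (4/5)
S = 265/4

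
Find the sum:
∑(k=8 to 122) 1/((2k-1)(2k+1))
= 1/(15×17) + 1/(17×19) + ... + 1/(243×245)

Partial fractions: 1/((2k-1)(2k+1)) = (1/2)[1/(2k-1) - 1/(2k+1)]
The series telescopes:
= (1/2)[1/15 - 1/245]
= 23/735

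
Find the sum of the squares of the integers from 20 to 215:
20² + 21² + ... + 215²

Use ∑_{k=1}^{n} k² = n(n+1)(2n+1)/6, then subtract the first 19 terms.
∑_{k=1}^{215} k² = 215×216×431/6 = 3335940
∑_{k=1}^{19} k² = 19×20×39/6 = 2470
∑_{k=20}^{215} k² = 3335940 - 2470 = 3333470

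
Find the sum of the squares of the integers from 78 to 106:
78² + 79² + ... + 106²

Use ∑_{k=1}^{n} k² = n(n+1)(2n+1)/6, then subtract the first 77 terms.
∑_{k=1}^{106} k² = 106×107×213/6 = 402641
∑_{k=1}^{77} k² = 77×78×155/6 = 155155
∑_{k=78}^{106} k² = 402641 - 155155 = 247486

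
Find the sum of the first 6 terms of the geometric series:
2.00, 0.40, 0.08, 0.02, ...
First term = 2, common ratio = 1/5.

Sₙ = a(1 - rⁿ) / (1 - r)
S_6 = 2(1 - (1/5)^6) / (1 - (1/5))
S_6 = 2(1 - (1/15625)) / (4/5)
S_6 = 7812/3125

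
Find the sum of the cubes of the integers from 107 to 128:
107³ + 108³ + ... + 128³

Use ∑_{k=1}^{n} k³ = [n(n+1)/2]², then subtract the first 106 terms.
∑_{k=1}^{128} k³ = [128×129/2]² = 8256² = 68161536
∑_{k=1}^{106} k³ = [106×107/2]² = 5671² = 32160241
∑_{k=107}^{128} k³ = 68161536 - 32160241 = 36001295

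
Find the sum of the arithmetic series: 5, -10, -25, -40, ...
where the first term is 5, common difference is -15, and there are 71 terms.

Sₙ = n/2 × (first + last)
Last term = a + (n-1)d = 5 + (71-1)×(-15) = -1045
S_71 = 71/2 × (5 + (-1045))
S_71 = 71/2 × (-1040) = -36920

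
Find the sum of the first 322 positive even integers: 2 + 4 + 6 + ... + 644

Sum of first n even numbers = n(n+1)
= 322×323
= 104006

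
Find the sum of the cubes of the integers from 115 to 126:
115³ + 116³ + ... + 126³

Use ∑_{k=1}^{n} k³ = [n(n+1)/2]², then subtract the first 114 terms.
∑_{k=1}^{126} k³ = [126×127/2]² = 8001² = 64016001
∑_{k=1}^{114} k³ = [114×115/2]² = 6555² = 42968025
∑_{k=115}^{126} k³ = 64016001 - 42968025 = 21047976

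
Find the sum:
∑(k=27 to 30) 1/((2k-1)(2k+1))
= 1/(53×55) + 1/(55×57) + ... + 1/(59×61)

Partial fractions: 1/((2k-1)(2k+1)) = (1/2)[1/(2k-1) - 1/(2k+1)]
The series telescopes:
= (1/2)[1/53 - 1/61]
= 4/3233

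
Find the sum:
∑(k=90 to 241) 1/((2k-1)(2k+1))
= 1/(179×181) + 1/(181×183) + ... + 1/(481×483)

Partial fractions: 1/((2k-1)(2k+1)) = (1/2)[1/(2k-1) - 1/(2k+1)]
The series telescopes:
= (1/2)[1/179 - 1/483]
= 152/86457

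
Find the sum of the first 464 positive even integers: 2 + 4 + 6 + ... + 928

Sum of first n even numbers = n(n+1)
= 464×465
= 215760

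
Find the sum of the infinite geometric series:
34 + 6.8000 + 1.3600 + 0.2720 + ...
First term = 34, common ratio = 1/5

For |r| < 1, S = a / (1 - r)
S = 34 / (1 - (1/5))
S = 34 / (4/5)
S = 85/2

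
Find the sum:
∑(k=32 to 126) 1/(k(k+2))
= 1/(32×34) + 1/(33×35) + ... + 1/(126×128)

Partial fractions: 1/(k(k+2)) = (1/2)[1/k - 1/(k+2)]
Telescoping leaves the first two and last two terms:
= (1/2)[1/32 + 1/33 - 1/127 - 1/128]
= 24605/1072896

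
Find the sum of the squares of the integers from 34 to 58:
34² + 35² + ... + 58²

Use ∑_{k=1}^{n} k² = n(n+1)(2n+1)/6, then subtract the first 33 terms.
∑_{k=1}^{58} k² = 58×59×117/6 = 66729
∑_{k=1}^{33} k² = 33×34×67/6 = 12529
∑_{k=34}^{58} k² = 66729 - 12529 = 54200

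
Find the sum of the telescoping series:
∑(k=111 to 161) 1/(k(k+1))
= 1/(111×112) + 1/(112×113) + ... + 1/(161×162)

Partial fractions: 1/(k(k+1)) = 1/k - 1/(k+1)
The series telescopes:
= (1/111 - 1/112) + (1/112 - 1/113) + ... + (1/161 - 1/162)
= 1/111 - 1/162
= 17/5994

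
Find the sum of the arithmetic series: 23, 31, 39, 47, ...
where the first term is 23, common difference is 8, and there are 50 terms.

Sₙ = n/2 × (first + last)
Last term = a + (n-1)d = 23 + (50-1)×8 = 415
S_50 = 50/2 × (23 + 415)
S_50 = 50/2 × 438 = 10950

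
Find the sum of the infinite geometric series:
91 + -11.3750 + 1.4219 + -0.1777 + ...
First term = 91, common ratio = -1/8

For |r| < 1, S = a / (1 - r)
S = 91 / (1 - (-1/8))
S = 91 / (9/8)
S = 728/9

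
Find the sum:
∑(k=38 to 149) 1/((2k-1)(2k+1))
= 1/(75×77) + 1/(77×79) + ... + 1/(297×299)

Partial fractions: 1/((2k-1)(2k+1)) = (1/2)[1/(2k-1) - 1/(2k+1)]
The series telescopes:
= (1/2)[1/75 - 1/299]
= 112/22425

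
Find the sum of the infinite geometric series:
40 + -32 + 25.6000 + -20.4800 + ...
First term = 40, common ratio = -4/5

For |r| < 1, S = a / (1 - r)
S = 40 / (1 - (-4/5))
S = 40 / (9/5)
S = 200/9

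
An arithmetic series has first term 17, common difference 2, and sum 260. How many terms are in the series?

Using S = n/2 × [2a + (n-1)d]
260 = n/2 × [2(17) + (n-1)(2)]
260 = n/2 × [34 + 2n - 2]
520 = n × [32 + 2n]
2n² + (32)n - 520 = 0
Discriminant: Δ = (32)² - 4(2)(-520) = 1024 + 4160 = 5184
√Δ = 72
n = [-(32) + √Δ] / (2·2) = (-32 + 72) / 4 = 40 / 4 = 10
(The negative root is discarded since n must be a positive integer.)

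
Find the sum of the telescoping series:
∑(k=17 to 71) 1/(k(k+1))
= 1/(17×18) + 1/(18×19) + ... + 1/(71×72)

Partial fractions: 1/(k(k+1)) = 1/k - 1/(k+1)
The series telescopes:
= (1/17 - 1/18) + (1/18 - 1/19) + ... + (1/71 - 1/72)
= 1/17 - 1/72
= 55/1224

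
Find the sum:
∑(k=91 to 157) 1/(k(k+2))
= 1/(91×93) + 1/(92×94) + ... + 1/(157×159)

Partial fractions: 1/(k(k+2)) = (1/2)[1/k - 1/(k+2)]
Telescoping leaves the first two and last two terms:
= (1/2)[1/91 + 1/92 - 1/158 - 1/159]
= 971701/210321384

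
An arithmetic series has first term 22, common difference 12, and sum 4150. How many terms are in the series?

Using S = n/2 × [2a + (n-1)d]
4150 = n/2 × [2(22) + (n-1)(12)]
4150 = n/2 × [44 + 12n - 12]
8300 = n × [32 + 12n]
12n² + (32)n - 8300 = 0
Discriminant: Δ = (32)² - 4(12)(-8300) = 1024 + 398400 = 399424
√Δ = 632
n = [-(32) + √Δ] / (2·12) = (-32 + 632) / 24 = 600 / 24 = 25
(The negative root is discarded since n must be a positive integer.)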